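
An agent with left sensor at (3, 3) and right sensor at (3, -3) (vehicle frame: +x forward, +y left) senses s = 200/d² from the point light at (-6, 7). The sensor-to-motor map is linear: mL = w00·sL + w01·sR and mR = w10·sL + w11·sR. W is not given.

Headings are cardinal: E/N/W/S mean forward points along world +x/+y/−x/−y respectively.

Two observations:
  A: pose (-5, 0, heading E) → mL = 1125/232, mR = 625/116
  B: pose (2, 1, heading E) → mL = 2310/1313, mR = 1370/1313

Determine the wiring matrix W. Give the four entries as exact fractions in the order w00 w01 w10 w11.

obs A: pose=(-5,0,E) → sL=25/4, sR=50/29, mL=1125/232, mR=625/116
obs B: pose=(2,1,E) → sL=20/13, sR=100/101, mL=2310/1313, mR=1370/1313
sensor matrix S = [[25/4, 50/29], [20/13, 100/101]]; det S = 134625/38077
solve [mL_A; mL_B] = S·[w00; w01] and [mR_A; mR_B] = S·[w10; w11]:
  w00 = 1/2, w01 = 1, w10 = 1, w11 = -1/2

1/2 1 1 -1/2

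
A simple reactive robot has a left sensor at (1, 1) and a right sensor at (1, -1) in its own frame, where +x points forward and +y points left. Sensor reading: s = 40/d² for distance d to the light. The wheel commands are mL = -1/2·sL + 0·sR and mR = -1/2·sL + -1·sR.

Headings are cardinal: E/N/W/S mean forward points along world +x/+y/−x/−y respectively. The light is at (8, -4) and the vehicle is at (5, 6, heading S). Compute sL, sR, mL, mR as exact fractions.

8/17 40/97 -4/17 -1068/1649

left sensor world pos  = (6, 5); dL² = 85
right sensor world pos = (4, 5); dR² = 97
sL = 40/85 = 8/17
sR = 40/97 = 40/97
mL = -1/2·sL + 0·sR = -4/17
mR = -1/2·sL + -1·sR = -1068/1649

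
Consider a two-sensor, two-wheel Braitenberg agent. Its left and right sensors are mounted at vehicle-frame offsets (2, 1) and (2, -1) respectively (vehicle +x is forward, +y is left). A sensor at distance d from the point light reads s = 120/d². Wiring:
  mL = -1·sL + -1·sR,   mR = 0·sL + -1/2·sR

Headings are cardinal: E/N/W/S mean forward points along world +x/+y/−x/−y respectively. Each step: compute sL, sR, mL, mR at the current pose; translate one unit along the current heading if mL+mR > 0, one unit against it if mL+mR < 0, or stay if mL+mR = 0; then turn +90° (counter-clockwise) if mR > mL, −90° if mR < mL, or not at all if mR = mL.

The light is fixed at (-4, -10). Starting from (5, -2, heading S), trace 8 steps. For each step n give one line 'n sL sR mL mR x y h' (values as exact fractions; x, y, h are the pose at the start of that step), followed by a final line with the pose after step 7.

0 15/17 6/5 -177/85 -3/5 5 -2 S
1 120/221 24/37 -9744/8177 -12/37 5 -1 E
2 12/17 60/101 -2232/1717 -30/101 4 -1 N
3 24/17 40/39 -1616/663 -20/39 4 -2 W
4 15/17 6/5 -177/85 -3/5 5 -2 S
5 120/221 24/37 -9744/8177 -12/37 5 -1 E
6 12/17 60/101 -2232/1717 -30/101 4 -1 N
7 24/17 40/39 -1616/663 -20/39 4 -2 W
final 5 -2 S

n=0: pose=(5,-2,S); sL=15/17, sR=6/5; mL=-177/85, mR=-3/5; mL+mR=-228/85 → advance -1; mR−mL=126/85 → turn +1·90°
n=1: pose=(5,-1,E); sL=120/221, sR=24/37; mL=-9744/8177, mR=-12/37; mL+mR=-12396/8177 → advance -1; mR−mL=7092/8177 → turn +1·90°
n=2: pose=(4,-1,N); sL=12/17, sR=60/101; mL=-2232/1717, mR=-30/101; mL+mR=-2742/1717 → advance -1; mR−mL=1722/1717 → turn +1·90°
n=3: pose=(4,-2,W); sL=24/17, sR=40/39; mL=-1616/663, mR=-20/39; mL+mR=-652/221 → advance -1; mR−mL=1276/663 → turn +1·90°
n=4: pose=(5,-2,S); sL=15/17, sR=6/5; mL=-177/85, mR=-3/5; mL+mR=-228/85 → advance -1; mR−mL=126/85 → turn +1·90°
n=5: pose=(5,-1,E); sL=120/221, sR=24/37; mL=-9744/8177, mR=-12/37; mL+mR=-12396/8177 → advance -1; mR−mL=7092/8177 → turn +1·90°
n=6: pose=(4,-1,N); sL=12/17, sR=60/101; mL=-2232/1717, mR=-30/101; mL+mR=-2742/1717 → advance -1; mR−mL=1722/1717 → turn +1·90°
n=7: pose=(4,-2,W); sL=24/17, sR=40/39; mL=-1616/663, mR=-20/39; mL+mR=-652/221 → advance -1; mR−mL=1276/663 → turn +1·90°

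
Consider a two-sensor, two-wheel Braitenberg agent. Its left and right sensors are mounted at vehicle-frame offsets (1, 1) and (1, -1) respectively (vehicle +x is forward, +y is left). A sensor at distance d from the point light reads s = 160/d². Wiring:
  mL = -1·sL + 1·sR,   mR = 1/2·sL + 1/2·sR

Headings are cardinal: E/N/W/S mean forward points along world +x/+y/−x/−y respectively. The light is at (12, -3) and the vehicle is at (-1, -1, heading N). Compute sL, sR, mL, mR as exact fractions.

left sensor world pos  = (-2, 0); dL² = 205
right sensor world pos = (0, 0); dR² = 153
sL = 160/205 = 32/41
sR = 160/153 = 160/153
mL = -1·sL + 1·sR = 1664/6273
mR = 1/2·sL + 1/2·sR = 5728/6273

32/41 160/153 1664/6273 5728/6273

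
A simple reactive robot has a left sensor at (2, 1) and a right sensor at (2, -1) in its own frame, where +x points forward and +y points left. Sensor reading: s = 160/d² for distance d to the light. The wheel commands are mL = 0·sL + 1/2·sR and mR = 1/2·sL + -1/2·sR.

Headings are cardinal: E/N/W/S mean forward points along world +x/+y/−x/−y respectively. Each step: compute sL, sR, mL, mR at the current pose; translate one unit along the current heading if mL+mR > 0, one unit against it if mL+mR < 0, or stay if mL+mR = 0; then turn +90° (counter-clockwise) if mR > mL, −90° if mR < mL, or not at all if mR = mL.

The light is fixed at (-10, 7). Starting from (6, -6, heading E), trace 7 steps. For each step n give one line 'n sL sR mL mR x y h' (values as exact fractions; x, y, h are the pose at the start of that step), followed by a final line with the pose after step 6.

0 40/117 4/13 2/13 2/117 6 -6 E
1 160/549 160/481 80/481 -5440/264069 7 -6 S
2 16/45 80/197 40/197 -224/8865 7 -7 W
3 160/369 160/433 80/433 5120/159777 6 -7 N
4 40/117 4/13 2/13 2/117 6 -6 E
5 160/549 160/481 80/481 -5440/264069 7 -6 S
6 16/45 80/197 40/197 -224/8865 7 -7 W
final 6 -7 N

n=0: pose=(6,-6,E); sL=40/117, sR=4/13; mL=2/13, mR=2/117; mL+mR=20/117 → advance +1; mR−mL=-16/117 → turn -1·90°
n=1: pose=(7,-6,S); sL=160/549, sR=160/481; mL=80/481, mR=-5440/264069; mL+mR=80/549 → advance +1; mR−mL=-49360/264069 → turn -1·90°
n=2: pose=(7,-7,W); sL=16/45, sR=80/197; mL=40/197, mR=-224/8865; mL+mR=8/45 → advance +1; mR−mL=-2024/8865 → turn -1·90°
n=3: pose=(6,-7,N); sL=160/369, sR=160/433; mL=80/433, mR=5120/159777; mL+mR=80/369 → advance +1; mR−mL=-24400/159777 → turn -1·90°
n=4: pose=(6,-6,E); sL=40/117, sR=4/13; mL=2/13, mR=2/117; mL+mR=20/117 → advance +1; mR−mL=-16/117 → turn -1·90°
n=5: pose=(7,-6,S); sL=160/549, sR=160/481; mL=80/481, mR=-5440/264069; mL+mR=80/549 → advance +1; mR−mL=-49360/264069 → turn -1·90°
n=6: pose=(7,-7,W); sL=16/45, sR=80/197; mL=40/197, mR=-224/8865; mL+mR=8/45 → advance +1; mR−mL=-2024/8865 → turn -1·90°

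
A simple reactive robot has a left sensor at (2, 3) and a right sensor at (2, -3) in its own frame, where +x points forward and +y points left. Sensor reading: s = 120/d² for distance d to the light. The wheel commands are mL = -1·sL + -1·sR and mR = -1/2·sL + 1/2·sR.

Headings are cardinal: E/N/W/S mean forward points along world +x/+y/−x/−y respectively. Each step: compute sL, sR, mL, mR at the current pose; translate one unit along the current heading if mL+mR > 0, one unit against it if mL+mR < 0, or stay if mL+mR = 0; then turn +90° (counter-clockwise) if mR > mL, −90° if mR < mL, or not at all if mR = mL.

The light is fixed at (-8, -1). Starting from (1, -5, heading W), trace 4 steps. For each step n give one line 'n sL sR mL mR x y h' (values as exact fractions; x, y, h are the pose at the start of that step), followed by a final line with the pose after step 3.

0 60/49 12/5 -888/245 144/245 1 -5 W
1 24/41 24/17 -1392/697 288/697 2 -5 S
2 5/6 2/3 -3/2 -1/12 2 -4 E
3 120/37 24/29 -4368/1073 -1296/1073 1 -4 N
final 1 -5 W

n=0: pose=(1,-5,W); sL=60/49, sR=12/5; mL=-888/245, mR=144/245; mL+mR=-744/245 → advance -1; mR−mL=1032/245 → turn +1·90°
n=1: pose=(2,-5,S); sL=24/41, sR=24/17; mL=-1392/697, mR=288/697; mL+mR=-1104/697 → advance -1; mR−mL=1680/697 → turn +1·90°
n=2: pose=(2,-4,E); sL=5/6, sR=2/3; mL=-3/2, mR=-1/12; mL+mR=-19/12 → advance -1; mR−mL=17/12 → turn +1·90°
n=3: pose=(1,-4,N); sL=120/37, sR=24/29; mL=-4368/1073, mR=-1296/1073; mL+mR=-5664/1073 → advance -1; mR−mL=3072/1073 → turn +1·90°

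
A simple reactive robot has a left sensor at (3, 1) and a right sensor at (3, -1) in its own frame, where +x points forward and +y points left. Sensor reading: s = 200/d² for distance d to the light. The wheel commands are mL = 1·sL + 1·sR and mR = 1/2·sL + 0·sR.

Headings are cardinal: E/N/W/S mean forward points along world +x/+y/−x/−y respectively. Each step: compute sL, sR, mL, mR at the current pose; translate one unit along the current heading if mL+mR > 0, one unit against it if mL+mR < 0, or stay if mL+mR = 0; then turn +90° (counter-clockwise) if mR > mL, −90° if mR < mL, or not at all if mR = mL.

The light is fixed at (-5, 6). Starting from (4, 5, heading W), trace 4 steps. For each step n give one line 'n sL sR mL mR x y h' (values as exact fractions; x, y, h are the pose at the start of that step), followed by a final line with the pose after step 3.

0 5 50/9 95/9 5/2 4 5 W
1 200/53 40/17 5520/901 100/53 3 5 N
2 100/61 100/61 200/61 50/61 3 6 E
3 200/109 200/73 36400/7957 100/109 4 6 S
final 4 5 W

n=0: pose=(4,5,W); sL=5, sR=50/9; mL=95/9, mR=5/2; mL+mR=235/18 → advance +1; mR−mL=-145/18 → turn -1·90°
n=1: pose=(3,5,N); sL=200/53, sR=40/17; mL=5520/901, mR=100/53; mL+mR=7220/901 → advance +1; mR−mL=-3820/901 → turn -1·90°
n=2: pose=(3,6,E); sL=100/61, sR=100/61; mL=200/61, mR=50/61; mL+mR=250/61 → advance +1; mR−mL=-150/61 → turn -1·90°
n=3: pose=(4,6,S); sL=200/109, sR=200/73; mL=36400/7957, mR=100/109; mL+mR=43700/7957 → advance +1; mR−mL=-29100/7957 → turn -1·90°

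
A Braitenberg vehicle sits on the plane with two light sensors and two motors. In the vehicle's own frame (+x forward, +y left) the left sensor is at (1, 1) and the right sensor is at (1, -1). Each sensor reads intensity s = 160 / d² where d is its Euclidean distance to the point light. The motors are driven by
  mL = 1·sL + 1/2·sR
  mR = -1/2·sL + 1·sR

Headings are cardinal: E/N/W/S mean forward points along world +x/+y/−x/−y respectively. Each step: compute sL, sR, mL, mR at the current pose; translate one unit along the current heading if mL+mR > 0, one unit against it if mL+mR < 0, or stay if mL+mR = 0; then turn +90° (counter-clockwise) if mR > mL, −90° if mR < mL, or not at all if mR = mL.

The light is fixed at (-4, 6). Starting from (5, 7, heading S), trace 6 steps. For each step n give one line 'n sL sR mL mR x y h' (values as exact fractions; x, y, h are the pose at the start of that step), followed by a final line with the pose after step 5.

0 8/5 5/2 57/20 17/10 5 7 S
1 32/13 32/13 48/13 16/13 5 6 W
2 16/5 80/41 856/205 72/205 4 6 N
3 32/17 160/81 3952/1377 1424/1377 4 7 E
4 8/5 5/2 57/20 17/10 5 7 S
5 32/13 32/13 48/13 16/13 5 6 W
final 4 6 N

n=0: pose=(5,7,S); sL=8/5, sR=5/2; mL=57/20, mR=17/10; mL+mR=91/20 → advance +1; mR−mL=-23/20 → turn -1·90°
n=1: pose=(5,6,W); sL=32/13, sR=32/13; mL=48/13, mR=16/13; mL+mR=64/13 → advance +1; mR−mL=-32/13 → turn -1·90°
n=2: pose=(4,6,N); sL=16/5, sR=80/41; mL=856/205, mR=72/205; mL+mR=928/205 → advance +1; mR−mL=-784/205 → turn -1·90°
n=3: pose=(4,7,E); sL=32/17, sR=160/81; mL=3952/1377, mR=1424/1377; mL+mR=1792/459 → advance +1; mR−mL=-2528/1377 → turn -1·90°
n=4: pose=(5,7,S); sL=8/5, sR=5/2; mL=57/20, mR=17/10; mL+mR=91/20 → advance +1; mR−mL=-23/20 → turn -1·90°
n=5: pose=(5,6,W); sL=32/13, sR=32/13; mL=48/13, mR=16/13; mL+mR=64/13 → advance +1; mR−mL=-32/13 → turn -1·90°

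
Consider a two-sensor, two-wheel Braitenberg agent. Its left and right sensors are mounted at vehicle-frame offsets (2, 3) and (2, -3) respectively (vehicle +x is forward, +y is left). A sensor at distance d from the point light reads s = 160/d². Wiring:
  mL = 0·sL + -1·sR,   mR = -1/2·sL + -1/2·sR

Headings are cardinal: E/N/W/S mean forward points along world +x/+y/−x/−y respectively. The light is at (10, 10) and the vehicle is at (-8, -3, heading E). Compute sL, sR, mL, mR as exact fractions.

40/89 5/16 -5/16 -1085/2848

left sensor world pos  = (-6, 0); dL² = 356
right sensor world pos = (-6, -6); dR² = 512
sL = 160/356 = 40/89
sR = 160/512 = 5/16
mL = 0·sL + -1·sR = -5/16
mR = -1/2·sL + -1/2·sR = -1085/2848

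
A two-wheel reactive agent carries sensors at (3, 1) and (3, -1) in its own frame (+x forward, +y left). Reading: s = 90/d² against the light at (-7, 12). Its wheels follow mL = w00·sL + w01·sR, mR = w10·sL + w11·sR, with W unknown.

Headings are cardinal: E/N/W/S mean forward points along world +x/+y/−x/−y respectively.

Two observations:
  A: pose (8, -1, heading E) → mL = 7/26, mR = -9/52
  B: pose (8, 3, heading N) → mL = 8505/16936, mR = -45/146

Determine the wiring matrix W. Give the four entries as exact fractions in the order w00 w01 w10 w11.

1/2 1 0 -1

obs A: pose=(8,-1,E) → sL=5/26, sR=9/52, mL=7/26, mR=-9/52
obs B: pose=(8,3,N) → sL=45/116, sR=45/146, mL=8505/16936, mR=-45/146
sensor matrix S = [[5/26, 9/52], [45/116, 45/146]]; det S = -3465/440336
solve [mL_A; mL_B] = S·[w00; w01] and [mR_A; mR_B] = S·[w10; w11]:
  w00 = 1/2, w01 = 1, w10 = 0, w11 = -1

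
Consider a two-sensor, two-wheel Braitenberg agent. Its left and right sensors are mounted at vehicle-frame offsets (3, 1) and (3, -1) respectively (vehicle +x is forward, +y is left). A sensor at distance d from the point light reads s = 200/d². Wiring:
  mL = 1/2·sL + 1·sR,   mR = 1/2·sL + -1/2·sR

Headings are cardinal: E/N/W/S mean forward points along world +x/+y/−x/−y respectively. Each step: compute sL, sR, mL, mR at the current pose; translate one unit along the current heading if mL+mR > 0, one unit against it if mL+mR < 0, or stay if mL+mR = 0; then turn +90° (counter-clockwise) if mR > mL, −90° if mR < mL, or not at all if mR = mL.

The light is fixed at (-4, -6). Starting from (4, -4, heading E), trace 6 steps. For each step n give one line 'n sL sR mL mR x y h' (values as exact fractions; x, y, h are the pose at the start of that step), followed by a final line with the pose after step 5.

0 20/13 100/61 1910/793 -40/793 4 -4 E
1 200/101 40/13 5340/1313 -720/1313 5 -4 S
2 50/9 5 70/9 5/18 5 -5 W
3 40/13 200/97 4540/1261 640/1261 4 -5 N
4 20/13 100/61 1910/793 -40/793 4 -4 E
5 200/101 40/13 5340/1313 -720/1313 5 -4 S
final 5 -5 W

n=0: pose=(4,-4,E); sL=20/13, sR=100/61; mL=1910/793, mR=-40/793; mL+mR=1870/793 → advance +1; mR−mL=-150/61 → turn -1·90°
n=1: pose=(5,-4,S); sL=200/101, sR=40/13; mL=5340/1313, mR=-720/1313; mL+mR=4620/1313 → advance +1; mR−mL=-60/13 → turn -1·90°
n=2: pose=(5,-5,W); sL=50/9, sR=5; mL=70/9, mR=5/18; mL+mR=145/18 → advance +1; mR−mL=-15/2 → turn -1·90°
n=3: pose=(4,-5,N); sL=40/13, sR=200/97; mL=4540/1261, mR=640/1261; mL+mR=5180/1261 → advance +1; mR−mL=-300/97 → turn -1·90°
n=4: pose=(4,-4,E); sL=20/13, sR=100/61; mL=1910/793, mR=-40/793; mL+mR=1870/793 → advance +1; mR−mL=-150/61 → turn -1·90°
n=5: pose=(5,-4,S); sL=200/101, sR=40/13; mL=5340/1313, mR=-720/1313; mL+mR=4620/1313 → advance +1; mR−mL=-60/13 → turn -1·90°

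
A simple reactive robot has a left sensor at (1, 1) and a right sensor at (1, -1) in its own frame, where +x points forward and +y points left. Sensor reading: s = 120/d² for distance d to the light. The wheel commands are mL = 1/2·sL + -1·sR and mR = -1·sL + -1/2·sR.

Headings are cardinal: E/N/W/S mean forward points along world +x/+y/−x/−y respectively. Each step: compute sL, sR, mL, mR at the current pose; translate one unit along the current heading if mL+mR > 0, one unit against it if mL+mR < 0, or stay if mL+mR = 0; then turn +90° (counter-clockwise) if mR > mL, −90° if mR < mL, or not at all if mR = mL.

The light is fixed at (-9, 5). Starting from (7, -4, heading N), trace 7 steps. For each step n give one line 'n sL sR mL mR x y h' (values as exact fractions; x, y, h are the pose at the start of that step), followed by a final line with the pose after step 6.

n=0: pose=(7,-4,N); sL=120/289, sR=120/353; mL=-13500/102017, mR=-59700/102017; mL+mR=-73200/102017 → advance -1; mR−mL=-46200/102017 → turn -1·90°
n=1: pose=(7,-5,E); sL=12/37, sR=12/41; mL=-198/1517, mR=-714/1517; mL+mR=-912/1517 → advance -1; mR−mL=-516/1517 → turn -1·90°
n=2: pose=(6,-5,S); sL=120/377, sR=120/317; mL=-26220/119509, mR=-60660/119509; mL+mR=-86880/119509 → advance -1; mR−mL=-34440/119509 → turn -1·90°
n=3: pose=(6,-4,W); sL=15/37, sR=6/13; mL=-249/962, mR=-306/481; mL+mR=-861/962 → advance -1; mR−mL=-363/962 → turn -1·90°
n=4: pose=(7,-4,N); sL=120/289, sR=120/353; mL=-13500/102017, mR=-59700/102017; mL+mR=-73200/102017 → advance -1; mR−mL=-46200/102017 → turn -1·90°
n=5: pose=(7,-5,E); sL=12/37, sR=12/41; mL=-198/1517, mR=-714/1517; mL+mR=-912/1517 → advance -1; mR−mL=-516/1517 → turn -1·90°
n=6: pose=(6,-5,S); sL=120/377, sR=120/317; mL=-26220/119509, mR=-60660/119509; mL+mR=-86880/119509 → advance -1; mR−mL=-34440/119509 → turn -1·90°

0 120/289 120/353 -13500/102017 -59700/102017 7 -4 N
1 12/37 12/41 -198/1517 -714/1517 7 -5 E
2 120/377 120/317 -26220/119509 -60660/119509 6 -5 S
3 15/37 6/13 -249/962 -306/481 6 -4 W
4 120/289 120/353 -13500/102017 -59700/102017 7 -4 N
5 12/37 12/41 -198/1517 -714/1517 7 -5 E
6 120/377 120/317 -26220/119509 -60660/119509 6 -5 S
final 6 -4 W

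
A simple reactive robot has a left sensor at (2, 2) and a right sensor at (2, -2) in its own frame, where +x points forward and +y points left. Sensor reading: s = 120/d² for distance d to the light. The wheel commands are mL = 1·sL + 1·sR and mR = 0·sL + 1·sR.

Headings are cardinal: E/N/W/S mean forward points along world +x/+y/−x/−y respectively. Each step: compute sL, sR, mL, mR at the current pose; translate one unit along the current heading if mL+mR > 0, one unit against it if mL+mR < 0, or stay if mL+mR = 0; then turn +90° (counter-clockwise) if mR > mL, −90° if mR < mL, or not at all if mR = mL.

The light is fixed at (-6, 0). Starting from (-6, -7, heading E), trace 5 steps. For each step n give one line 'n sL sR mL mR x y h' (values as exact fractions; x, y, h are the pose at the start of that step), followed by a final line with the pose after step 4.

n=0: pose=(-6,-7,E); sL=120/29, sR=24/17; mL=2736/493, mR=24/17; mL+mR=3432/493 → advance +1; mR−mL=-120/29 → turn -1·90°
n=1: pose=(-5,-7,S); sL=4/3, sR=60/41; mL=344/123, mR=60/41; mL+mR=524/123 → advance +1; mR−mL=-4/3 → turn -1·90°
n=2: pose=(-5,-8,W); sL=120/101, sR=120/37; mL=16560/3737, mR=120/37; mL+mR=28680/3737 → advance +1; mR−mL=-120/101 → turn -1·90°
n=3: pose=(-6,-8,N); sL=3, sR=3; mL=6, mR=3; mL+mR=9 → advance +1; mR−mL=-3 → turn -1·90°
n=4: pose=(-6,-7,E); sL=120/29, sR=24/17; mL=2736/493, mR=24/17; mL+mR=3432/493 → advance +1; mR−mL=-120/29 → turn -1·90°

0 120/29 24/17 2736/493 24/17 -6 -7 E
1 4/3 60/41 344/123 60/41 -5 -7 S
2 120/101 120/37 16560/3737 120/37 -5 -8 W
3 3 3 6 3 -6 -8 N
4 120/29 24/17 2736/493 24/17 -6 -7 E
final -5 -7 S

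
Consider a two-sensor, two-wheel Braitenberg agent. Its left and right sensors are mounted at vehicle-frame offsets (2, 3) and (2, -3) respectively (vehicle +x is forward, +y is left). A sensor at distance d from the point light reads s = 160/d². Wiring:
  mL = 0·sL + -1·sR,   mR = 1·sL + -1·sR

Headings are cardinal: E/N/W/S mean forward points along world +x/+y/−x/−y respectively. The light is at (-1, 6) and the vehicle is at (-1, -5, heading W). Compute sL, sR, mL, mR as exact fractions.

4/5 40/17 -40/17 -132/85

left sensor world pos  = (-3, -8); dL² = 200
right sensor world pos = (-3, -2); dR² = 68
sL = 160/200 = 4/5
sR = 160/68 = 40/17
mL = 0·sL + -1·sR = -40/17
mR = 1·sL + -1·sR = -132/85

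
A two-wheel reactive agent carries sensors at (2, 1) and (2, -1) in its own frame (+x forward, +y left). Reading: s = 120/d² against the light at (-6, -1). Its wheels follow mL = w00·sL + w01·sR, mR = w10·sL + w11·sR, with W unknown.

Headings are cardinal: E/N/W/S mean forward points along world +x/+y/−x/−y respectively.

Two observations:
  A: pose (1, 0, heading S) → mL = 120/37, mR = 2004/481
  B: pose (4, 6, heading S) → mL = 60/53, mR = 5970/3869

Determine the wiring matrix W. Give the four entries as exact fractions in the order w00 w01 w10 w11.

obs A: pose=(1,0,S) → sL=24/13, sR=120/37, mL=120/37, mR=2004/481
obs B: pose=(4,6,S) → sL=60/73, sR=60/53, mL=60/53, mR=5970/3869
sensor matrix S = [[24/13, 120/37], [60/73, 60/53]]; det S = -1071360/1860989
solve [mL_A; mL_B] = S·[w00; w01] and [mR_A; mR_B] = S·[w10; w11]:
  w00 = 0, w01 = 1, w10 = 1/2, w11 = 1

0 1 1/2 1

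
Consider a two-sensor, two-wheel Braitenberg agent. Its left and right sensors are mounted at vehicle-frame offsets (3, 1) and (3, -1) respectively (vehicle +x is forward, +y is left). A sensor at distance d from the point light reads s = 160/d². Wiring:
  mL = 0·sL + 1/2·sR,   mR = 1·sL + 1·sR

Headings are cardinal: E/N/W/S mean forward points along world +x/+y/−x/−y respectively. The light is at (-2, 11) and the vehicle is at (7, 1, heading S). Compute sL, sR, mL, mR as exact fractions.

160/269 160/233 80/233 80320/62677

left sensor world pos  = (8, -2); dL² = 269
right sensor world pos = (6, -2); dR² = 233
sL = 160/269 = 160/269
sR = 160/233 = 160/233
mL = 0·sL + 1/2·sR = 80/233
mR = 1·sL + 1·sR = 80320/62677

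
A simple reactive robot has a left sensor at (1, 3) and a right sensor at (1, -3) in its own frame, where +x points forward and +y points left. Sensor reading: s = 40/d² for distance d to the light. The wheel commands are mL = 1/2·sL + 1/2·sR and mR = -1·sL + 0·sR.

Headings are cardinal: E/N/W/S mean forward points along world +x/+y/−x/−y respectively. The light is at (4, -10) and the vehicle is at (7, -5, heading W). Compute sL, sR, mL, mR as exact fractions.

5 10/17 95/34 -5

left sensor world pos  = (6, -8); dL² = 8
right sensor world pos = (6, -2); dR² = 68
sL = 40/8 = 5
sR = 40/68 = 10/17
mL = 1/2·sL + 1/2·sR = 95/34
mR = -1·sL + 0·sR = -5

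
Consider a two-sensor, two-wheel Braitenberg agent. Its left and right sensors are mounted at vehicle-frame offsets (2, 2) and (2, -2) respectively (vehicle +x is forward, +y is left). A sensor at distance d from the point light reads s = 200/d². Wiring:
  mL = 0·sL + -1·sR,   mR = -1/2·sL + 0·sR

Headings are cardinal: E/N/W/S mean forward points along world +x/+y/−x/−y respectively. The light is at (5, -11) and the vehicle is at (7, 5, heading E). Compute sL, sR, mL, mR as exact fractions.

10/17 50/53 -50/53 -5/17

left sensor world pos  = (9, 7); dL² = 340
right sensor world pos = (9, 3); dR² = 212
sL = 200/340 = 10/17
sR = 200/212 = 50/53
mL = 0·sL + -1·sR = -50/53
mR = -1/2·sL + 0·sR = -5/17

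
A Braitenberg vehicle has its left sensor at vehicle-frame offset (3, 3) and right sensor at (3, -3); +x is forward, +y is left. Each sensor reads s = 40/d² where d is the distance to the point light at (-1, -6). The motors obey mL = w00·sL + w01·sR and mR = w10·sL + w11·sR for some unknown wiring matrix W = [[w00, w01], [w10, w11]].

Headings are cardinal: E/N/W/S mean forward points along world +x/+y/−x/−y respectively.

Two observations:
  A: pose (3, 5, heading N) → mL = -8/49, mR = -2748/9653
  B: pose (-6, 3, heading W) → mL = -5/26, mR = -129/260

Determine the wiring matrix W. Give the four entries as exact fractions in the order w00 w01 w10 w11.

0 -1 -1 -1/2

obs A: pose=(3,5,N) → sL=40/197, sR=8/49, mL=-8/49, mR=-2748/9653
obs B: pose=(-6,3,W) → sL=2/5, sR=5/26, mL=-5/26, mR=-129/260
sensor matrix S = [[40/197, 8/49], [2/5, 5/26]]; det S = -16476/627445
solve [mL_A; mL_B] = S·[w00; w01] and [mR_A; mR_B] = S·[w10; w11]:
  w00 = 0, w01 = -1, w10 = -1, w11 = -1/2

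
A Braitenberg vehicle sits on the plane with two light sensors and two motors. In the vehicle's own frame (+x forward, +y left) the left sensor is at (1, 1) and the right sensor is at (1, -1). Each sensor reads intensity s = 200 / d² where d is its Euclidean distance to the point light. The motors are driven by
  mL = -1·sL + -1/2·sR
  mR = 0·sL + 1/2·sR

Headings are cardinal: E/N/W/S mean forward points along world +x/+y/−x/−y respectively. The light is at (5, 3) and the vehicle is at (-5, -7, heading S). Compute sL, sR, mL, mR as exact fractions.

100/101 100/121 -17150/12221 50/121

left sensor world pos  = (-4, -8); dL² = 202
right sensor world pos = (-6, -8); dR² = 242
sL = 200/202 = 100/101
sR = 200/242 = 100/121
mL = -1·sL + -1/2·sR = -17150/12221
mR = 0·sL + 1/2·sR = 50/121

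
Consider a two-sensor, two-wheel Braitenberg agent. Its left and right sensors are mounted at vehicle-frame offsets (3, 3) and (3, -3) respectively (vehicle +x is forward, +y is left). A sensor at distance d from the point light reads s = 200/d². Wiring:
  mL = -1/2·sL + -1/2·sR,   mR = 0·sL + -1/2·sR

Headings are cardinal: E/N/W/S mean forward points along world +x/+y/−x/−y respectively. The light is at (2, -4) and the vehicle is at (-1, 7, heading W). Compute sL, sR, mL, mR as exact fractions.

left sensor world pos  = (-4, 4); dL² = 100
right sensor world pos = (-4, 10); dR² = 232
sL = 200/100 = 2
sR = 200/232 = 25/29
mL = -1/2·sL + -1/2·sR = -83/58
mR = 0·sL + -1/2·sR = -25/58

2 25/29 -83/58 -25/58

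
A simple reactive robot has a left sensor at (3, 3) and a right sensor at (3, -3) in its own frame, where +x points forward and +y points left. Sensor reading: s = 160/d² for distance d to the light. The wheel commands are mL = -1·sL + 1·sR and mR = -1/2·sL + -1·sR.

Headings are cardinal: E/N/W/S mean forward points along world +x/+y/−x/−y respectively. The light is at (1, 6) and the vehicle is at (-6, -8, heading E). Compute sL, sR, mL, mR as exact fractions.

left sensor world pos  = (-3, -5); dL² = 137
right sensor world pos = (-3, -11); dR² = 305
sL = 160/137 = 160/137
sR = 160/305 = 32/61
mL = -1·sL + 1·sR = -5376/8357
mR = -1/2·sL + -1·sR = -9264/8357

160/137 32/61 -5376/8357 -9264/8357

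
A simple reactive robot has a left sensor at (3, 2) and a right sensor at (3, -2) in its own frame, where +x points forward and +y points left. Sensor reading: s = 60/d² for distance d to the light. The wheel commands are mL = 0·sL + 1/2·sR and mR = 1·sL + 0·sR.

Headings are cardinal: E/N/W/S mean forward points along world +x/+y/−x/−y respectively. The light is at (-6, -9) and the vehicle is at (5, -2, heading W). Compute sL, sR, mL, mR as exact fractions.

left sensor world pos  = (2, -4); dL² = 89
right sensor world pos = (2, 0); dR² = 145
sL = 60/89 = 60/89
sR = 60/145 = 12/29
mL = 0·sL + 1/2·sR = 6/29
mR = 1·sL + 0·sR = 60/89

60/89 12/29 6/29 60/89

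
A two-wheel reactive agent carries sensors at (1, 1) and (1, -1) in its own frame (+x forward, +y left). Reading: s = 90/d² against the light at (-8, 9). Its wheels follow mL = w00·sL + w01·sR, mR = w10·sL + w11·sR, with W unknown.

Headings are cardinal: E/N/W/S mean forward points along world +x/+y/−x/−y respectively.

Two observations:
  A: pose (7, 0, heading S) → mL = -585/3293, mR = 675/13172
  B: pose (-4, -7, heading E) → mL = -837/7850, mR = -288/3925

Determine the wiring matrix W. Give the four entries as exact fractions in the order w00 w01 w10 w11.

1/2 -1 -1 1

obs A: pose=(7,0,S) → sL=45/178, sR=45/148, mL=-585/3293, mR=675/13172
obs B: pose=(-4,-7,E) → sL=9/25, sR=45/157, mL=-837/7850, mR=-288/3925
sensor matrix S = [[45/178, 45/148], [9/25, 45/157]]; det S = -382563/10340020
solve [mL_A; mL_B] = S·[w00; w01] and [mR_A; mR_B] = S·[w10; w11]:
  w00 = 1/2, w01 = -1, w10 = -1, w11 = 1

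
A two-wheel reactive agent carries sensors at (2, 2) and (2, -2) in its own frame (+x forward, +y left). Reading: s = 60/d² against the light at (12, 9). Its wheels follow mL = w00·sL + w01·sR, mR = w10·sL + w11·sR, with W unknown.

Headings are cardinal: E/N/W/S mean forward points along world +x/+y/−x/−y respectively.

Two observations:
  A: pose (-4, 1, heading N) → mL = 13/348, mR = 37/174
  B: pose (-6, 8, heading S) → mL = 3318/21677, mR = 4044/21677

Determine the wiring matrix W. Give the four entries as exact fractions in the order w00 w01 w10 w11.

obs A: pose=(-4,1,N) → sL=1/6, sR=15/58, mL=13/348, mR=37/174
obs B: pose=(-6,8,S) → sL=12/53, sR=60/409, mL=3318/21677, mR=4044/21677
sensor matrix S = [[1/6, 15/58], [12/53, 60/409]]; det S = -21440/628633
solve [mL_A; mL_B] = S·[w00; w01] and [mR_A; mR_B] = S·[w10; w11]:
  w00 = 1, w01 = -1/2, w10 = 1/2, w11 = 1/2

1 -1/2 1/2 1/2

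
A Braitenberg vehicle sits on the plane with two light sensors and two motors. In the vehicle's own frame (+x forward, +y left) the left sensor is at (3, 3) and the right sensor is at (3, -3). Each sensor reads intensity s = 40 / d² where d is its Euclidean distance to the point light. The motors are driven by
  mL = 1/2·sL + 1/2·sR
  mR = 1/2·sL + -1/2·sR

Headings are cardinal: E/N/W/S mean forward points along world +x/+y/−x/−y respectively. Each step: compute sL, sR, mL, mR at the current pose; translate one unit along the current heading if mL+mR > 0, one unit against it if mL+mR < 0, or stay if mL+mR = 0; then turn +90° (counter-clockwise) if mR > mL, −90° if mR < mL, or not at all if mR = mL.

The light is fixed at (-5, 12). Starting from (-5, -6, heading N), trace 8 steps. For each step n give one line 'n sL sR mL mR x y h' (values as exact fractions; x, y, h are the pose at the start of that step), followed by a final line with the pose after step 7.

n=0: pose=(-5,-6,N); sL=20/117, sR=20/117; mL=20/117, mR=0; mL+mR=20/117 → advance +1; mR−mL=-20/117 → turn -1·90°
n=1: pose=(-5,-5,E); sL=8/41, sR=40/409; mL=2456/16769, mR=816/16769; mL+mR=8/41 → advance +1; mR−mL=-40/409 → turn -1·90°
n=2: pose=(-4,-5,S); sL=5/52, sR=10/101; mL=1025/10504, mR=-15/10504; mL+mR=5/52 → advance +1; mR−mL=-10/101 → turn -1·90°
n=3: pose=(-4,-6,W); sL=8/89, sR=40/229; mL=2696/20381, mR=-864/20381; mL+mR=8/89 → advance +1; mR−mL=-40/229 → turn -1·90°
n=4: pose=(-5,-6,N); sL=20/117, sR=20/117; mL=20/117, mR=0; mL+mR=20/117 → advance +1; mR−mL=-20/117 → turn -1·90°
n=5: pose=(-5,-5,E); sL=8/41, sR=40/409; mL=2456/16769, mR=816/16769; mL+mR=8/41 → advance +1; mR−mL=-40/409 → turn -1·90°
n=6: pose=(-4,-5,S); sL=5/52, sR=10/101; mL=1025/10504, mR=-15/10504; mL+mR=5/52 → advance +1; mR−mL=-10/101 → turn -1·90°
n=7: pose=(-4,-6,W); sL=8/89, sR=40/229; mL=2696/20381, mR=-864/20381; mL+mR=8/89 → advance +1; mR−mL=-40/229 → turn -1·90°

0 20/117 20/117 20/117 0 -5 -6 N
1 8/41 40/409 2456/16769 816/16769 -5 -5 E
2 5/52 10/101 1025/10504 -15/10504 -4 -5 S
3 8/89 40/229 2696/20381 -864/20381 -4 -6 W
4 20/117 20/117 20/117 0 -5 -6 N
5 8/41 40/409 2456/16769 816/16769 -5 -5 E
6 5/52 10/101 1025/10504 -15/10504 -4 -5 S
7 8/89 40/229 2696/20381 -864/20381 -4 -6 W
final -5 -6 N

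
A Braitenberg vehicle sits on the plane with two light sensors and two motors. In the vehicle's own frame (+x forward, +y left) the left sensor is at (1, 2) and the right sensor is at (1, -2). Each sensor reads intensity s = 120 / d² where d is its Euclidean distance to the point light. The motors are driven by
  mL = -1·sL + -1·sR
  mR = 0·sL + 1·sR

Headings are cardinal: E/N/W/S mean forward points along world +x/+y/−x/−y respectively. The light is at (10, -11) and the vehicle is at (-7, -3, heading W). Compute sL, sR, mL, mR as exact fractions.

left sensor world pos  = (-8, -5); dL² = 360
right sensor world pos = (-8, -1); dR² = 424
sL = 120/360 = 1/3
sR = 120/424 = 15/53
mL = -1·sL + -1·sR = -98/159
mR = 0·sL + 1·sR = 15/53

1/3 15/53 -98/159 15/53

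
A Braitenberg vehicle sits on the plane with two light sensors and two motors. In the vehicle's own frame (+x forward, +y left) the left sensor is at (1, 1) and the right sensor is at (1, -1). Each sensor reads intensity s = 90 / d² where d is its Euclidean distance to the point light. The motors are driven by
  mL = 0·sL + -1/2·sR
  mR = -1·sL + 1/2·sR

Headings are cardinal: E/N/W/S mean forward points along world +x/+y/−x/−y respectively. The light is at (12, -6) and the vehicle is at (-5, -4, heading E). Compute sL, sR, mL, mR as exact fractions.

18/53 90/257 -45/257 -2241/13621

left sensor world pos  = (-4, -3); dL² = 265
right sensor world pos = (-4, -5); dR² = 257
sL = 90/265 = 18/53
sR = 90/257 = 90/257
mL = 0·sL + -1/2·sR = -45/257
mR = -1·sL + 1/2·sR = -2241/13621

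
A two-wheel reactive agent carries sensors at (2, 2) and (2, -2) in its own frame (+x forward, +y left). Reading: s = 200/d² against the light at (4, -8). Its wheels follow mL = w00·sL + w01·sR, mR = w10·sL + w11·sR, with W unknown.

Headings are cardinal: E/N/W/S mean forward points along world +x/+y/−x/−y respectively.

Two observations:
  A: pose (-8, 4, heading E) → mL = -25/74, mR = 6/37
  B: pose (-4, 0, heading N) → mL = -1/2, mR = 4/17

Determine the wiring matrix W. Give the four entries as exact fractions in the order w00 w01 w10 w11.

-1/2 0 -1/2 1/2

obs A: pose=(-8,4,E) → sL=25/37, sR=1, mL=-25/74, mR=6/37
obs B: pose=(-4,0,N) → sL=1, sR=25/17, mL=-1/2, mR=4/17
sensor matrix S = [[25/37, 1], [1, 25/17]]; det S = -4/629
solve [mL_A; mL_B] = S·[w00; w01] and [mR_A; mR_B] = S·[w10; w11]:
  w00 = -1/2, w01 = 0, w10 = -1/2, w11 = 1/2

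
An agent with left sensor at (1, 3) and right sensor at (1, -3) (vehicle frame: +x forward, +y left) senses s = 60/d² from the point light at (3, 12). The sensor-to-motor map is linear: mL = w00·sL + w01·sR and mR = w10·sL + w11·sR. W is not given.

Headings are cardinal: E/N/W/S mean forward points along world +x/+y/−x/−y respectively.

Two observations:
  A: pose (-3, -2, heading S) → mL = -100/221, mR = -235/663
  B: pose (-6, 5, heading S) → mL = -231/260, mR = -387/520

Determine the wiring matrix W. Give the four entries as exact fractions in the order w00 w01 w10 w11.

-1 -1 -1 -1/2

obs A: pose=(-3,-2,S) → sL=10/39, sR=10/51, mL=-100/221, mR=-235/663
obs B: pose=(-6,5,S) → sL=3/5, sR=15/52, mL=-231/260, mR=-387/520
sensor matrix S = [[10/39, 10/51], [3/5, 15/52]]; det S = -251/5746
solve [mL_A; mL_B] = S·[w00; w01] and [mR_A; mR_B] = S·[w10; w11]:
  w00 = -1, w01 = -1, w10 = -1, w11 = -1/2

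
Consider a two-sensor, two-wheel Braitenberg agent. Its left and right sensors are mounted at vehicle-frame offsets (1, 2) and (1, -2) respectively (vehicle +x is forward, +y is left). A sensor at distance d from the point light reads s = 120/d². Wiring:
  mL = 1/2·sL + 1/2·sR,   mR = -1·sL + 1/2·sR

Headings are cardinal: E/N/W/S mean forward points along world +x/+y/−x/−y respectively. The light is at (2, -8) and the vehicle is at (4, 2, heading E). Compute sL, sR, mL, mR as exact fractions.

40/51 120/73 4520/3723 140/3723

left sensor world pos  = (5, 4); dL² = 153
right sensor world pos = (5, 0); dR² = 73
sL = 120/153 = 40/51
sR = 120/73 = 120/73
mL = 1/2·sL + 1/2·sR = 4520/3723
mR = -1·sL + 1/2·sR = 140/3723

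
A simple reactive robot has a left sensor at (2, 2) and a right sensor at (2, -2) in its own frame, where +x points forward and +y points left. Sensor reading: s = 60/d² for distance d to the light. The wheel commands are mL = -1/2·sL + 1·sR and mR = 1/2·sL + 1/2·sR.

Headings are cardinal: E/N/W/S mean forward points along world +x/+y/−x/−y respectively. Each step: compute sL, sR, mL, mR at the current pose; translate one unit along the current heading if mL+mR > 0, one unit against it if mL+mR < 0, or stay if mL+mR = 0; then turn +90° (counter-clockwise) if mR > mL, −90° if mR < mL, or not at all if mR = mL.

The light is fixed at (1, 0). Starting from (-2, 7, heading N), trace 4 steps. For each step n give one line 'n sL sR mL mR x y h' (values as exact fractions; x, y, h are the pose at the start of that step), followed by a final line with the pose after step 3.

0 30/53 30/41 975/2173 1410/2173 -2 7 N
1 60/61 12/25 -18/1525 1116/1525 -2 8 W
2 3/2 5/6 1/12 7/6 -3 8 S
3 12/17 60/29 846/493 684/493 -3 7 E
final -2 7 S

n=0: pose=(-2,7,N); sL=30/53, sR=30/41; mL=975/2173, mR=1410/2173; mL+mR=45/41 → advance +1; mR−mL=435/2173 → turn +1·90°
n=1: pose=(-2,8,W); sL=60/61, sR=12/25; mL=-18/1525, mR=1116/1525; mL+mR=18/25 → advance +1; mR−mL=1134/1525 → turn +1·90°
n=2: pose=(-3,8,S); sL=3/2, sR=5/6; mL=1/12, mR=7/6; mL+mR=5/4 → advance +1; mR−mL=13/12 → turn +1·90°
n=3: pose=(-3,7,E); sL=12/17, sR=60/29; mL=846/493, mR=684/493; mL+mR=90/29 → advance +1; mR−mL=-162/493 → turn -1·90°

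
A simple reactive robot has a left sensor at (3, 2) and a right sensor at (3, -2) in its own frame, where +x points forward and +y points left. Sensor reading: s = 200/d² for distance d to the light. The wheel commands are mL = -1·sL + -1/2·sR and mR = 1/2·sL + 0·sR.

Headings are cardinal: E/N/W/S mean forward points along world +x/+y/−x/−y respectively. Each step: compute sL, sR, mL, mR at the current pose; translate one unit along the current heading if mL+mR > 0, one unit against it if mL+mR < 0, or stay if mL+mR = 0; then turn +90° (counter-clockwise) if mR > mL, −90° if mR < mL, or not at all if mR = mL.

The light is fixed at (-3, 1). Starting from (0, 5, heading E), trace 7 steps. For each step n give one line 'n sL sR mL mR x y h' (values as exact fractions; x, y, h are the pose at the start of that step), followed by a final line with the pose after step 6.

n=0: pose=(0,5,E); sL=25/9, sR=5; mL=-95/18, mR=25/18; mL+mR=-35/9 → advance -1; mR−mL=20/3 → turn +1·90°
n=1: pose=(-1,5,N); sL=200/49, sR=40/13; mL=-3580/637, mR=100/49; mL+mR=-2280/637 → advance -1; mR−mL=4880/637 → turn +1·90°
n=2: pose=(-1,4,W); sL=100, sR=100/13; mL=-1350/13, mR=50; mL+mR=-700/13 → advance -1; mR−mL=2000/13 → turn +1·90°
n=3: pose=(0,4,S); sL=8, sR=200; mL=-108, mR=4; mL+mR=-104 → advance -1; mR−mL=112 → turn +1·90°
n=4: pose=(0,5,E); sL=25/9, sR=5; mL=-95/18, mR=25/18; mL+mR=-35/9 → advance -1; mR−mL=20/3 → turn +1·90°
n=5: pose=(-1,5,N); sL=200/49, sR=40/13; mL=-3580/637, mR=100/49; mL+mR=-2280/637 → advance -1; mR−mL=4880/637 → turn +1·90°
n=6: pose=(-1,4,W); sL=100, sR=100/13; mL=-1350/13, mR=50; mL+mR=-700/13 → advance -1; mR−mL=2000/13 → turn +1·90°

0 25/9 5 -95/18 25/18 0 5 E
1 200/49 40/13 -3580/637 100/49 -1 5 N
2 100 100/13 -1350/13 50 -1 4 W
3 8 200 -108 4 0 4 S
4 25/9 5 -95/18 25/18 0 5 E
5 200/49 40/13 -3580/637 100/49 -1 5 N
6 100 100/13 -1350/13 50 -1 4 W
final 0 4 S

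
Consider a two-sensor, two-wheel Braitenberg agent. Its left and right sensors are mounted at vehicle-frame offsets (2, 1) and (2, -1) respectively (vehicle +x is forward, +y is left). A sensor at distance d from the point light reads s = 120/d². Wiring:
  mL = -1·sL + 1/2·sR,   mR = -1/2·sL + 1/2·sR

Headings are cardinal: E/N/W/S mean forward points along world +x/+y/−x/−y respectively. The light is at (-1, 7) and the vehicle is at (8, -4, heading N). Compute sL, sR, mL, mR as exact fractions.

24/29 120/181 -2604/5249 -432/5249

left sensor world pos  = (7, -2); dL² = 145
right sensor world pos = (9, -2); dR² = 181
sL = 120/145 = 24/29
sR = 120/181 = 120/181
mL = -1·sL + 1/2·sR = -2604/5249
mR = -1/2·sL + 1/2·sR = -432/5249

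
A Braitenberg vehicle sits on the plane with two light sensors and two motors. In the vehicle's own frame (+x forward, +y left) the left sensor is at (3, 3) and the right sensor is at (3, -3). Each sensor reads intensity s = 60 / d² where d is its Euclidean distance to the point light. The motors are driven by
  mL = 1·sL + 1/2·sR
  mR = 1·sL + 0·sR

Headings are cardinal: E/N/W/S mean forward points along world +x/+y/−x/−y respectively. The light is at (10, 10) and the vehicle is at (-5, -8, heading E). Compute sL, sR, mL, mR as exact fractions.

20/123 4/39 114/533 20/123

left sensor world pos  = (-2, -5); dL² = 369
right sensor world pos = (-2, -11); dR² = 585
sL = 60/369 = 20/123
sR = 60/585 = 4/39
mL = 1·sL + 1/2·sR = 114/533
mR = 1·sL + 0·sR = 20/123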